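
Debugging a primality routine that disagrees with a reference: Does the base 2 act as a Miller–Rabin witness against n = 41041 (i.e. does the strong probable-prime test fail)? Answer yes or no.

yes

n − 1 = 41040 = 2^4 · 2565, so s = 4 and d = 2565.
x_0 = 2^2565 mod 41041 = 27994.
x_0 is neither 1 nor 41040, so continue squaring.
x_1 = 27994^2 mod 41041 = 27182.
x_2 = 27182^2 mod 41041 = 1.
x_2 = 1 but x_1 ≠ ±1, a nontrivial square root of 1 — 2 is a witness and 41041 is composite.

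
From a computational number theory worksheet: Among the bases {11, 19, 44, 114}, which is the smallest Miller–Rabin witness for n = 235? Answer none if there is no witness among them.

n − 1 = 234 = 2^1 · 117, so s = 1 and d = 117.
Base 11: x_0 = 11^117 mod 235 = 161. x_0 ∉ {1, 234} and s = 1, so 11 is a Miller–Rabin witness and 235 is composite.
Base 19: x_0 = 19^117 mod 235 = 109. x_0 ∉ {1, 234} and s = 1, so 19 is a Miller–Rabin witness and 235 is composite.
Base 44: x_0 = 44^117 mod 235 = 179. x_0 ∉ {1, 234} and s = 1, so 44 is a Miller–Rabin witness and 235 is composite.
Base 114: x_0 = 114^117 mod 235 = 164. x_0 ∉ {1, 234} and s = 1, so 114 is a Miller–Rabin witness and 235 is composite.
The smallest witness among the given bases is 11.

11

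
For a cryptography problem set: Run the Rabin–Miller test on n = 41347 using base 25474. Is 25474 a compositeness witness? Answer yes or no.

n − 1 = 41346 = 2^1 · 20673, so s = 1 and d = 20673.
x_0 = 25474^20673 mod 41347 = 21129.
x_0 ∉ {1, 41346} and s = 1, so 25474 is a Miller–Rabin witness and 41347 is composite.

yes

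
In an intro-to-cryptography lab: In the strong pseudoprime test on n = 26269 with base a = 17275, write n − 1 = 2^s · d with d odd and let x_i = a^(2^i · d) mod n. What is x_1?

20138

n − 1 = 26268 = 2^2 · 6567, so s = 2 and d = 6567.
Repeated squaring mod 26269: 17275^1 ≡ 17275, 17275^2 ≡ 9785, 17275^4 ≡ 21989, 17275^8 ≡ 8907, 17275^16 ≡ 2269, 17275^32 ≡ 25906, 17275^64 ≡ 424, 17275^128 ≡ 22162, 17275^256 ≡ 2751, 17275^512 ≡ 2529, 17275^1024 ≡ 12474, 17275^2048 ≡ 9389, 17275^4096 ≡ 20826.
6567 = 4096 + 2048 + 256 + 128 + 32 + 4 + 2 + 1, so 17275^6567 ≡ 20826·9389·2751·22162·25906·21989·9785·17275 ≡ 5832 (mod 26269).
x_0 = 5832.
x_1 = 5832^2 mod 26269 = 20138.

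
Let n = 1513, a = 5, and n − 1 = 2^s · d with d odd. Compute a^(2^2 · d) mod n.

n − 1 = 1512 = 2^3 · 189, so s = 3 and d = 189.
By repeated squaring, 5^189 ≡ 1108 (mod 1513).
x_0 = 1108.
x_1 = 1108^2 mod 1513 = 621.
x_2 = 621^2 mod 1513 = 1339.

1339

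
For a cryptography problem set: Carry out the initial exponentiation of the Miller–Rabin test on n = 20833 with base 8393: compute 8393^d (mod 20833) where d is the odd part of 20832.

n − 1 = 20832 = 2^5 · 651, so s = 5 and d = 651.
8393^651 mod 20833 = 5904.

5904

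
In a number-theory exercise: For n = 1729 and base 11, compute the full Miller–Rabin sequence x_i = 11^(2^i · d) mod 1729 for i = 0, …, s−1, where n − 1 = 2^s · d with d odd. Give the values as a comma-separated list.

1331, 1065, 1, 1, 1, 1

n − 1 = 1728 = 2^6 · 27, so s = 6 and d = 27.
x_0 = 11^27 mod 1729 = 1331.
x_1 = 1331^2 mod 1729 = 1065.
x_2 = 1065^2 mod 1729 = 1.
x_3 = 1^2 mod 1729 = 1.
x_4 = 1^2 mod 1729 = 1.
x_5 = 1^2 mod 1729 = 1.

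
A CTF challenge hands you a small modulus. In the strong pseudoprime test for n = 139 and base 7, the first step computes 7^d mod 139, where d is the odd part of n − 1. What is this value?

1

n − 1 = 138 = 2^1 · 69, so s = 1 and d = 69.
7^69 mod 139 = 1.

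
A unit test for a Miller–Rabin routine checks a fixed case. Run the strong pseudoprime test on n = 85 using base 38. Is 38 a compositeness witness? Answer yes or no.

n − 1 = 84 = 2^2 · 21, so s = 2 and d = 21.
Repeated squaring mod 85: 38^1 ≡ 38, 38^2 ≡ 84, 38^4 ≡ 1, 38^8 ≡ 1, 38^16 ≡ 1.
21 = 16 + 4 + 1, so 38^21 ≡ 1·1·38 ≡ 38 (mod 85).
x_0 = 38^21 mod 85 = 38.
x_0 is neither 1 nor 84, so continue squaring.
x_1 = 38^2 mod 85 = 84.
x_1 ≡ −1, so 38 is not a witness.

no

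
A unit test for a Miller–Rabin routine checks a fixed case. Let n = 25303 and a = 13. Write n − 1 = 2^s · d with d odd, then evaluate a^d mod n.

25302

n − 1 = 25302 = 2^1 · 12651, so s = 1 and d = 12651.
13^12651 mod 25303 = 25302.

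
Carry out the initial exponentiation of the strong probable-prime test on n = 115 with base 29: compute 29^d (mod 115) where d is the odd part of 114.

n − 1 = 114 = 2^1 · 57, so s = 1 and d = 57.
By repeated squaring, 29^57 ≡ 59 (mod 115).

59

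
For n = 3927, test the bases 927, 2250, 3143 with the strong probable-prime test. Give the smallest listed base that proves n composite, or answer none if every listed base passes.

927

n − 1 = 3926 = 2^1 · 1963, so s = 1 and d = 1963.
Base 927: x_0 = 927^1963 mod 3927 = 423. x_0 ∉ {1, 3926} and s = 1, so 927 is a Miller–Rabin witness and 3927 is composite.
Base 2250: x_0 = 2250^1963 mod 3927 = 2691. x_0 ∉ {1, 3926} and s = 1, so 2250 is a Miller–Rabin witness and 3927 is composite.
Base 3143: x_0 = 3143^1963 mod 3927 = 3647. x_0 ∉ {1, 3926} and s = 1, so 3143 is a Miller–Rabin witness and 3927 is composite.
The smallest witness among the given bases is 927.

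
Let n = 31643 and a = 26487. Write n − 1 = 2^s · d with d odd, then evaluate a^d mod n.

31642

n − 1 = 31642 = 2^1 · 15821, so s = 1 and d = 15821.
26487^15821 mod 31643 = 31642.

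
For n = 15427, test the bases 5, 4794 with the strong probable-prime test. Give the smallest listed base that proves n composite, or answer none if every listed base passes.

none

n − 1 = 15426 = 2^1 · 7713, so s = 1 and d = 7713.
Base 5: x_0 = 5^7713 mod 15427 = 15426. x_0 = 15426 ≡ −1, so 5 is not a witness.
Base 4794: x_0 = 4794^7713 mod 15427 = 1. x_0 = 1, so 4794 is not a witness.
No listed base is a witness for 15427.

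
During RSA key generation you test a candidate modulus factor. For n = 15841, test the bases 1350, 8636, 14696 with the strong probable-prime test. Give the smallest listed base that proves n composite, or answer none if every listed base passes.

8636

n − 1 = 15840 = 2^5 · 495, so s = 5 and d = 495.
Base 1350: x_0 = 1350^495 mod 15841 = 15840. x_0 = 15840 ≡ −1, so 1350 is not a witness.
Base 8636: x_0 = 8636^495 mod 15841 = 4682. x_0 is neither 1 nor 15840, so continue squaring. x_1 = 4682^2 mod 15841 = 13021. x_2 = 13021^2 mod 15841 = 218. x_3 = 218^2 mod 15841 = 1. x_3 = 1 but x_2 ≠ ±1, a nontrivial square root of 1 — 8636 is a witness and 15841 is composite.
Base 14696: x_0 = 14696^495 mod 15841 = 10758. x_0 is neither 1 nor 15840, so continue squaring. x_1 = 10758^2 mod 15841 = 218. x_2 = 218^2 mod 15841 = 1. x_2 = 1 but x_1 ≠ ±1, a nontrivial square root of 1 — 14696 is a witness and 15841 is composite.
The smallest witness among the given bases is 8636.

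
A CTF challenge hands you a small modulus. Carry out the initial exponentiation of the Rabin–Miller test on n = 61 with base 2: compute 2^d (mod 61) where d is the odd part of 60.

11

n − 1 = 60 = 2^2 · 15, so s = 2 and d = 15.
2^15 mod 61 = 11.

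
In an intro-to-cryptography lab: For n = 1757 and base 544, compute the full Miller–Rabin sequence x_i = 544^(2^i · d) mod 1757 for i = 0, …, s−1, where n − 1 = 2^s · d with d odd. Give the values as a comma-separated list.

n − 1 = 1756 = 2^2 · 439, so s = 2 and d = 439.
x_0 = 544^439 mod 1757 = 1475.
x_1 = 1475^2 mod 1757 = 459.

1475, 459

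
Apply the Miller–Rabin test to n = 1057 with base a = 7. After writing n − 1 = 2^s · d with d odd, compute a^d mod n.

630

n − 1 = 1056 = 2^5 · 33, so s = 5 and d = 33.
Repeated squaring mod 1057: 7^1 ≡ 7, 7^2 ≡ 49, 7^4 ≡ 287, 7^8 ≡ 980, 7^16 ≡ 644, 7^32 ≡ 392.
33 = 32 + 1, so 7^33 ≡ 392·7 ≡ 630 (mod 1057).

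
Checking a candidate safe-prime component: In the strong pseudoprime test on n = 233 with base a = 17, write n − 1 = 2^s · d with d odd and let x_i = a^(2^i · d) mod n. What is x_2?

232

n − 1 = 232 = 2^3 · 29, so s = 3 and d = 29.
x_0 = 17^29 mod 233 = 97.
x_1 = 97^2 mod 233 = 89.
x_2 = 89^2 mod 233 = 232.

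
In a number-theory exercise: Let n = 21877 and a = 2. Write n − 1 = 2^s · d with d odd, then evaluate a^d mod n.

19114

n − 1 = 21876 = 2^2 · 5469, so s = 2 and d = 5469.
2^5469 mod 21877 = 19114.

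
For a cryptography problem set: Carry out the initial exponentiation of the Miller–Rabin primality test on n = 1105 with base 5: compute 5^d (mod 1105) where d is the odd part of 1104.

915

n − 1 = 1104 = 2^4 · 69, so s = 4 and d = 69.
5^69 mod 1105 = 915.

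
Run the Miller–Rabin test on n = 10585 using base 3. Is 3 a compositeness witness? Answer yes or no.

n − 1 = 10584 = 2^3 · 1323, so s = 3 and d = 1323.
x_0 = 3^1323 mod 10585 = 8422.
x_0 is neither 1 nor 10584, so continue squaring.
x_1 = 8422^2 mod 10585 = 10584.
x_1 ≡ −1, so 3 is not a witness.

no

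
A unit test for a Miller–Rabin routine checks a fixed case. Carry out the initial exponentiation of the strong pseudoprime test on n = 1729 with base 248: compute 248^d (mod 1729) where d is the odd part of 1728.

1483

n − 1 = 1728 = 2^6 · 27, so s = 6 and d = 27.
Repeated squaring mod 1729: 248^1 ≡ 248, 248^2 ≡ 989, 248^4 ≡ 1236, 248^8 ≡ 989, 248^16 ≡ 1236.
27 = 16 + 8 + 2 + 1, so 248^27 ≡ 1236·989·989·248 ≡ 1483 (mod 1729).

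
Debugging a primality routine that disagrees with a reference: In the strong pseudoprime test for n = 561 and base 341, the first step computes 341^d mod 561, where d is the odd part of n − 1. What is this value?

341

n − 1 = 560 = 2^4 · 35, so s = 4 and d = 35.
341^35 mod 561 = 341.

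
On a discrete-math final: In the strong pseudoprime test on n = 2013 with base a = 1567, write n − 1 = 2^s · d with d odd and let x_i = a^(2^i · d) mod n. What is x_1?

n − 1 = 2012 = 2^2 · 503, so s = 2 and d = 503.
Repeated squaring mod 2013: 1567^1 ≡ 1567, 1567^2 ≡ 1642, 1567^4 ≡ 757, 1567^8 ≡ 1357, 1567^16 ≡ 1567, 1567^32 ≡ 1642, 1567^64 ≡ 757, 1567^128 ≡ 1357, 1567^256 ≡ 1567.
503 = 256 + 128 + 64 + 32 + 16 + 4 + 2 + 1, so 1567^503 ≡ 1567·1357·757·1642·1567·757·1642·1567 ≡ 1357 (mod 2013).
x_0 = 1357.
x_1 = 1357^2 mod 2013 = 1567.

1567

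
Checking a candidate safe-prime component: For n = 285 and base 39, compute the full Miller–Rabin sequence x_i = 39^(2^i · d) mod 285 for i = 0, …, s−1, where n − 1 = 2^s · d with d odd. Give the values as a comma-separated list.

n − 1 = 284 = 2^2 · 71, so s = 2 and d = 71.
x_0 = 39^71 mod 285 = 39.
x_1 = 39^2 mod 285 = 96.

39, 96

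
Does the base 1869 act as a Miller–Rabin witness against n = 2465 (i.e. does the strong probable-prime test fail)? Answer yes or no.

no

n − 1 = 2464 = 2^5 · 77, so s = 5 and d = 77.
x_0 = 1869^77 mod 2465 = 2464.
x_0 = 2464 ≡ −1, so 1869 is not a witness.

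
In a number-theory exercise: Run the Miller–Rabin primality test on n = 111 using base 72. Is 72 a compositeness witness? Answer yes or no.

yes

n − 1 = 110 = 2^1 · 55, so s = 1 and d = 55.
x_0 = 72^55 mod 111 = 39.
x_0 ∉ {1, 110} and s = 1, so 72 is a Miller–Rabin witness and 111 is composite.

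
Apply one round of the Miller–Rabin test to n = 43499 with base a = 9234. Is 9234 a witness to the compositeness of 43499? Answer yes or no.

n − 1 = 43498 = 2^1 · 21749, so s = 1 and d = 21749.
Repeated squaring mod 43499: 9234^1 ≡ 9234, 9234^2 ≡ 8716, 9234^4 ≡ 19402, 9234^8 ≡ 40757, 9234^16 ≡ 36736, 9234^32 ≡ 20720, 9234^64 ≡ 26769, 9234^128 ≡ 20334, 9234^256 ≡ 13561, 9234^512 ≡ 30448, 9234^1024 ≡ 30016, 9234^2048 ≡ 8968, 9234^4096 ≡ 38872, 9234^8192 ≡ 7621, 9234^16384 ≡ 8476.
21749 = 16384 + 4096 + 1024 + 128 + 64 + 32 + 16 + 4 + 1, so 9234^21749 ≡ 8476·38872·30016·20334·26769·20720·36736·19402·9234 ≡ 43498 (mod 43499).
x_0 = 9234^21749 mod 43499 = 43498.
x_0 = 43498 ≡ −1, so 9234 is not a witness.

no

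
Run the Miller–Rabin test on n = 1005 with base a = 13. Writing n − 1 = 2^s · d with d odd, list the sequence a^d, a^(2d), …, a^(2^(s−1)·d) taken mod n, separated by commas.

757, 199

n − 1 = 1004 = 2^2 · 251, so s = 2 and d = 251.
x_0 = 13^251 mod 1005 = 757.
x_1 = 757^2 mod 1005 = 199.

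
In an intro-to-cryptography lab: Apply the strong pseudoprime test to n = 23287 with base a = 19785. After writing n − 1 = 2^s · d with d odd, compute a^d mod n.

n − 1 = 23286 = 2^1 · 11643, so s = 1 and d = 11643.
19785^11643 mod 23287 = 23278.

23278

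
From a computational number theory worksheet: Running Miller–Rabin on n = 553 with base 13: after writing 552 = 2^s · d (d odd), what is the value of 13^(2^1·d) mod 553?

8

n − 1 = 552 = 2^3 · 69, so s = 3 and d = 69.
x_0 = 13^69 mod 553 = 97.
x_1 = 97^2 mod 553 = 8.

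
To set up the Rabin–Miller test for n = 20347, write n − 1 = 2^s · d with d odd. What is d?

Halving: 20346 → 10173; 10173 is odd.
So 20346 = 2^1 · 10173.

10173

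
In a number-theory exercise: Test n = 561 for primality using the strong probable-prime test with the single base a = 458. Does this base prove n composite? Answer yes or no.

n − 1 = 560 = 2^4 · 35, so s = 4 and d = 35.
Repeated squaring mod 561: 458^1 ≡ 458, 458^2 ≡ 511, 458^4 ≡ 256, 458^8 ≡ 460, 458^16 ≡ 103, 458^32 ≡ 511.
35 = 32 + 2 + 1, so 458^35 ≡ 511·511·458 ≡ 560 (mod 561).
x_0 = 458^35 mod 561 = 560.
x_0 = 560 ≡ −1, so 458 is not a witness.

no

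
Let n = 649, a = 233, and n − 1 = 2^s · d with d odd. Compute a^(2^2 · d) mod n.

302

n − 1 = 648 = 2^3 · 81, so s = 3 and d = 81.
x_0 = 233^81 mod 649 = 486.
x_1 = 486^2 mod 649 = 609.
x_2 = 609^2 mod 649 = 302.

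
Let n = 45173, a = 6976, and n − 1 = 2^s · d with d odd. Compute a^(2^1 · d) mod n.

n − 1 = 45172 = 2^2 · 11293, so s = 2 and d = 11293.
x_0 = 6976^11293 mod 45173 = 24175.
x_1 = 24175^2 mod 45173 = 27524.

27524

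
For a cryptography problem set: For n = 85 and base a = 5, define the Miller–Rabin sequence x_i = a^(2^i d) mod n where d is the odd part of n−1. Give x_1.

60

n − 1 = 84 = 2^2 · 21, so s = 2 and d = 21.
Repeated squaring mod 85: 5^1 ≡ 5, 5^2 ≡ 25, 5^4 ≡ 30, 5^8 ≡ 50, 5^16 ≡ 35.
21 = 16 + 4 + 1, so 5^21 ≡ 35·30·5 ≡ 65 (mod 85).
x_0 = 65.
x_1 = 65^2 mod 85 = 60.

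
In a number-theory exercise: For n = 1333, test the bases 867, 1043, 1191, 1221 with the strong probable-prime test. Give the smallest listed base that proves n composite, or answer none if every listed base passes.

1043

n − 1 = 1332 = 2^2 · 333, so s = 2 and d = 333.
Base 867: x_0 = 867^333 mod 1333 = 1332. x_0 = 1332 ≡ −1, so 867 is not a witness.
Base 1043: x_0 = 1043^333 mod 1333 = 64. x_0 is neither 1 nor 1332, so continue squaring. x_1 = 64^2 mod 1333 = 97. Reached i = s−1 = 1 without hitting −1: 1043 is a Miller–Rabin witness and 1333 is composite.
Base 1191: x_0 = 1191^333 mod 1333 = 1236. x_0 is neither 1 nor 1332, so continue squaring. x_1 = 1236^2 mod 1333 = 78. Reached i = s−1 = 1 without hitting −1: 1191 is a Miller–Rabin witness and 1333 is composite.
Base 1221: x_0 = 1221^333 mod 1333 = 1294. x_0 is neither 1 nor 1332, so continue squaring. x_1 = 1294^2 mod 1333 = 188. Reached i = s−1 = 1 without hitting −1: 1221 is a Miller–Rabin witness and 1333 is composite.
The smallest witness among the given bases is 1043.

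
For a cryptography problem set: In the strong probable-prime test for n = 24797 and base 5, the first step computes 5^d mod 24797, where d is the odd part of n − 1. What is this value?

14019

n − 1 = 24796 = 2^2 · 6199, so s = 2 and d = 6199.
5^6199 mod 24797 = 14019.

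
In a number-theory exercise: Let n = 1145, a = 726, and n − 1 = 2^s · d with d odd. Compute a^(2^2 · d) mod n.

311

n − 1 = 1144 = 2^3 · 143, so s = 3 and d = 143.
x_0 = 726^143 mod 1145 = 341.
x_1 = 341^2 mod 1145 = 636.
x_2 = 636^2 mod 1145 = 311.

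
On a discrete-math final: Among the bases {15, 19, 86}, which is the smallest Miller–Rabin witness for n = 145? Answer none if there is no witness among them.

n − 1 = 144 = 2^4 · 9, so s = 4 and d = 9.
Base 15: x_0 = 15^9 mod 145 = 55. x_0 is neither 1 nor 144, so continue squaring. x_1 = 55^2 mod 145 = 125. x_2 = 125^2 mod 145 = 110. x_3 = 110^2 mod 145 = 65. Reached i = s−1 = 3 without hitting −1: 15 is a Miller–Rabin witness and 145 is composite.
Base 19: x_0 = 19^9 mod 145 = 69. x_0 is neither 1 nor 144, so continue squaring. x_1 = 69^2 mod 145 = 121. x_2 = 121^2 mod 145 = 141. x_3 = 141^2 mod 145 = 16. Reached i = s−1 = 3 without hitting −1: 19 is a Miller–Rabin witness and 145 is composite.
Base 86: x_0 = 86^9 mod 145 = 86. x_0 is neither 1 nor 144, so continue squaring. x_1 = 86^2 mod 145 = 1. x_1 = 1 but x_0 ≠ ±1, a nontrivial square root of 1 — 86 is a witness and 145 is composite.
The smallest witness among the given bases is 15.

15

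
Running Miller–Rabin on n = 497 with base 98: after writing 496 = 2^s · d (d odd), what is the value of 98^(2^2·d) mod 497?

217

n − 1 = 496 = 2^4 · 31, so s = 4 and d = 31.
x_0 = 98^31 mod 497 = 154.
x_1 = 154^2 mod 497 = 357.
x_2 = 357^2 mod 497 = 217.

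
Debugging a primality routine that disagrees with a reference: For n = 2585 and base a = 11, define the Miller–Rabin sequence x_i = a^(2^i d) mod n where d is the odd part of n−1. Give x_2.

1716

n − 1 = 2584 = 2^3 · 323, so s = 3 and d = 323.
x_0 = 11^323 mod 2585 = 11.
x_1 = 11^2 mod 2585 = 121.
x_2 = 121^2 mod 2585 = 1716.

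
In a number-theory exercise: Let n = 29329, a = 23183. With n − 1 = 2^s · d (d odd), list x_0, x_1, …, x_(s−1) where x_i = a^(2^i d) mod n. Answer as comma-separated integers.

501, 16369, 23746, 22491

n − 1 = 29328 = 2^4 · 1833, so s = 4 and d = 1833.
x_0 = 23183^1833 mod 29329 = 501.
x_1 = 501^2 mod 29329 = 16369.
x_2 = 16369^2 mod 29329 = 23746.
x_3 = 23746^2 mod 29329 = 22491.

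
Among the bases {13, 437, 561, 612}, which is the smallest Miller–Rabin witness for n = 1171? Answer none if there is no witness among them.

n − 1 = 1170 = 2^1 · 585, so s = 1 and d = 585.
Base 13: x_0 = 13^585 mod 1171 = 1. x_0 = 1, so 13 is not a witness.
Base 437: x_0 = 437^585 mod 1171 = 1. x_0 = 1, so 437 is not a witness.
Base 561: x_0 = 561^585 mod 1171 = 1. x_0 = 1, so 561 is not a witness.
Base 612: x_0 = 612^585 mod 1171 = 1. x_0 = 1, so 612 is not a witness.
No listed base is a witness for 1171.

none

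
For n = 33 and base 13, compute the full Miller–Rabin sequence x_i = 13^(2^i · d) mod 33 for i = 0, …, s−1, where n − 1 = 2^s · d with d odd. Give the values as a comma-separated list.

13, 4, 16, 25, 31

n − 1 = 32 = 2^5 · 1, so s = 5 and d = 1.
x_0 = 13^1 mod 33 = 13.
x_1 = 13^2 mod 33 = 4.
x_2 = 4^2 mod 33 = 16.
x_3 = 16^2 mod 33 = 25.
x_4 = 25^2 mod 33 = 31.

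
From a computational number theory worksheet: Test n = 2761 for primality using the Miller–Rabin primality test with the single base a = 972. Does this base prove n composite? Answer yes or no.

no

n − 1 = 2760 = 2^3 · 345, so s = 3 and d = 345.
x_0 = 972^345 mod 2761 = 1.
x_0 = 1, so 972 is not a witness.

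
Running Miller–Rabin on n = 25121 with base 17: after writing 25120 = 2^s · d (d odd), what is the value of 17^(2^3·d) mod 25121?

n − 1 = 25120 = 2^5 · 785, so s = 5 and d = 785.
x_0 = 17^785 mod 25121 = 8706.
x_1 = 8706^2 mod 25121 = 4379.
x_2 = 4379^2 mod 25121 = 8318.
x_3 = 8318^2 mod 25121 = 5890.

5890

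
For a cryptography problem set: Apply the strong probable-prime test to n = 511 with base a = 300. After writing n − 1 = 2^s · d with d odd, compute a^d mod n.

293

n − 1 = 510 = 2^1 · 255, so s = 1 and d = 255.
300^255 mod 511 = 293.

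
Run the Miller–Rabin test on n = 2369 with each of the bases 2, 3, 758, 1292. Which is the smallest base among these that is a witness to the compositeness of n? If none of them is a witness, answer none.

2

n − 1 = 2368 = 2^6 · 37, so s = 6 and d = 37.
Base 2: x_0 = 2^37 mod 2369 = 1810. x_0 is neither 1 nor 2368, so continue squaring. x_1 = 1810^2 mod 2369 = 2142. x_2 = 2142^2 mod 2369 = 1780. x_3 = 1780^2 mod 2369 = 1047. x_4 = 1047^2 mod 2369 = 1731. x_5 = 1731^2 mod 2369 = 1945. Reached i = s−1 = 5 without hitting −1: 2 is a Miller–Rabin witness and 2369 is composite.
Base 3: x_0 = 3^37 mod 2369 = 748. x_0 is neither 1 nor 2368, so continue squaring. x_1 = 748^2 mod 2369 = 420. x_2 = 420^2 mod 2369 = 1094. x_3 = 1094^2 mod 2369 = 491. x_4 = 491^2 mod 2369 = 1812. x_5 = 1812^2 mod 2369 = 2279. Reached i = s−1 = 5 without hitting −1: 3 is a Miller–Rabin witness and 2369 is composite.
Base 758: x_0 = 758^37 mod 2369 = 183. x_0 is neither 1 nor 2368, so continue squaring. x_1 = 183^2 mod 2369 = 323. x_2 = 323^2 mod 2369 = 93. x_3 = 93^2 mod 2369 = 1542. x_4 = 1542^2 mod 2369 = 1657. x_5 = 1657^2 mod 2369 = 2347. Reached i = s−1 = 5 without hitting −1: 758 is a Miller–Rabin witness and 2369 is composite.
Base 1292: x_0 = 1292^37 mod 2369 = 1498. x_0 is neither 1 nor 2368, so continue squaring. x_1 = 1498^2 mod 2369 = 561. x_2 = 561^2 mod 2369 = 2013. x_3 = 2013^2 mod 2369 = 1179. x_4 = 1179^2 mod 2369 = 1807. x_5 = 1807^2 mod 2369 = 767. Reached i = s−1 = 5 without hitting −1: 1292 is a Miller–Rabin witness and 2369 is composite.
The smallest witness among the given bases is 2.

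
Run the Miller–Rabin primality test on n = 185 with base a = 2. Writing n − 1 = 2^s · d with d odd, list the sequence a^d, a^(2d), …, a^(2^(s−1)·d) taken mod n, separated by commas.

n − 1 = 184 = 2^3 · 23, so s = 3 and d = 23.
x_0 = 2^23 mod 185 = 153.
x_1 = 153^2 mod 185 = 99.
x_2 = 99^2 mod 185 = 181.

153, 99, 181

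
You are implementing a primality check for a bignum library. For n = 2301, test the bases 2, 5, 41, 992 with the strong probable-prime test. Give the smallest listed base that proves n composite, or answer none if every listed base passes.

2

n − 1 = 2300 = 2^2 · 575, so s = 2 and d = 575.
Base 2: x_0 = 2^575 mod 2301 = 1853. x_0 is neither 1 nor 2300, so continue squaring. x_1 = 1853^2 mod 2301 = 517. Reached i = s−1 = 1 without hitting −1: 2 is a Miller–Rabin witness and 2301 is composite.
Base 5: x_0 = 5^575 mod 2301 = 2153. x_0 is neither 1 nor 2300, so continue squaring. x_1 = 2153^2 mod 2301 = 1195. Reached i = s−1 = 1 without hitting −1: 5 is a Miller–Rabin witness and 2301 is composite.
Base 41: x_0 = 41^575 mod 2301 = 1619. x_0 is neither 1 nor 2300, so continue squaring. x_1 = 1619^2 mod 2301 = 322. Reached i = s−1 = 1 without hitting −1: 41 is a Miller–Rabin witness and 2301 is composite.
Base 992: x_0 = 992^575 mod 2301 = 1739. x_0 is neither 1 nor 2300, so continue squaring. x_1 = 1739^2 mod 2301 = 607. Reached i = s−1 = 1 without hitting −1: 992 is a Miller–Rabin witness and 2301 is composite.
The smallest witness among the given bases is 2.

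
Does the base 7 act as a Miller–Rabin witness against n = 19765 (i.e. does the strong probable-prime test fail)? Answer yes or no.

yes

n − 1 = 19764 = 2^2 · 4941, so s = 2 and d = 4941.
Repeated squaring mod 19765: 7^1 ≡ 7, 7^2 ≡ 49, 7^4 ≡ 2401, 7^8 ≡ 13186, 7^16 ≡ 17656, 7^32 ≡ 756, 7^64 ≡ 18116, 7^128 ≡ 11396, 7^256 ≡ 12766, 7^512 ≡ 8331, 7^1024 ≡ 10646, 7^2048 ≡ 4806, 7^4096 ≡ 12116.
4941 = 4096 + 512 + 256 + 64 + 8 + 4 + 1, so 7^4941 ≡ 12116·8331·12766·18116·13186·2401·7 ≡ 2867 (mod 19765).
x_0 = 7^4941 mod 19765 = 2867.
x_0 is neither 1 nor 19764, so continue squaring.
x_1 = 2867^2 mod 19765 = 17214.
Reached i = s−1 = 1 without hitting −1: 7 is a Miller–Rabin witness and 19765 is composite.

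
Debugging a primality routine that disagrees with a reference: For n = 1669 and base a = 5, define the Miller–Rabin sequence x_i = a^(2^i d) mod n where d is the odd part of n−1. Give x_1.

n − 1 = 1668 = 2^2 · 417, so s = 2 and d = 417.
x_0 = 5^417 mod 1669 = 1668.
x_1 = 1668^2 mod 1669 = 1.

1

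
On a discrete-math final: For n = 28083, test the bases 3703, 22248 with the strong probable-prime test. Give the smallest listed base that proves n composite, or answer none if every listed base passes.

n − 1 = 28082 = 2^1 · 14041, so s = 1 and d = 14041.
Base 3703: x_0 = 3703^14041 mod 28083 = 3703. x_0 ∉ {1, 28082} and s = 1, so 3703 is a Miller–Rabin witness and 28083 is composite.
Base 22248: x_0 = 22248^14041 mod 28083 = 270. x_0 ∉ {1, 28082} and s = 1, so 22248 is a Miller–Rabin witness and 28083 is composite.
The smallest witness among the given bases is 3703.

3703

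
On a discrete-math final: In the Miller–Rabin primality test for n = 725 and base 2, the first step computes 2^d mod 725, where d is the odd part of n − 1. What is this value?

652

n − 1 = 724 = 2^2 · 181, so s = 2 and d = 181.
Repeated squaring mod 725: 2^1 ≡ 2, 2^2 ≡ 4, 2^4 ≡ 16, 2^8 ≡ 256, 2^16 ≡ 286, 2^32 ≡ 596, 2^64 ≡ 691, 2^128 ≡ 431.
181 = 128 + 32 + 16 + 4 + 1, so 2^181 ≡ 431·596·286·16·2 ≡ 652 (mod 725).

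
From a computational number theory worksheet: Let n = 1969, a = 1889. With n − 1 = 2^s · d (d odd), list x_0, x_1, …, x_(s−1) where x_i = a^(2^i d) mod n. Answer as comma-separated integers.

919, 1829, 1879, 224

n − 1 = 1968 = 2^4 · 123, so s = 4 and d = 123.
x_0 = 1889^123 mod 1969 = 919.
x_1 = 919^2 mod 1969 = 1829.
x_2 = 1829^2 mod 1969 = 1879.
x_3 = 1879^2 mod 1969 = 224.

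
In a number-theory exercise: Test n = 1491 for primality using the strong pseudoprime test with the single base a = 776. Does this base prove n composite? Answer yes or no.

n − 1 = 1490 = 2^1 · 745, so s = 1 and d = 745.
x_0 = 776^745 mod 1491 = 1490.
x_0 = 1490 ≡ −1, so 776 is not a witness.

no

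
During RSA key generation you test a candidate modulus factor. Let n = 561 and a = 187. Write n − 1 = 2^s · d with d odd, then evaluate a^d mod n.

187

n − 1 = 560 = 2^4 · 35, so s = 4 and d = 35.
By repeated squaring, 187^35 ≡ 187 (mod 561).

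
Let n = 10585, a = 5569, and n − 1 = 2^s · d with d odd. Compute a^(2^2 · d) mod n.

n − 1 = 10584 = 2^3 · 1323, so s = 3 and d = 1323.
By repeated squaring, 5569^1323 ≡ 10064 (mod 10585).
x_0 = 10064.
x_1 = 10064^2 mod 10585 = 6816.
x_2 = 6816^2 mod 10585 = 291.

291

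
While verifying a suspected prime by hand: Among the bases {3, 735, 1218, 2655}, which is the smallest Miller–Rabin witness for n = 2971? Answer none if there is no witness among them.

none

n − 1 = 2970 = 2^1 · 1485, so s = 1 and d = 1485.
Base 3: x_0 = 3^1485 mod 2971 = 2970. x_0 = 2970 ≡ −1, so 3 is not a witness.
Base 735: x_0 = 735^1485 mod 2971 = 2970. x_0 = 2970 ≡ −1, so 735 is not a witness.
Base 1218: x_0 = 1218^1485 mod 2971 = 1. x_0 = 1, so 1218 is not a witness.
Base 2655: x_0 = 2655^1485 mod 2971 = 2970. x_0 = 2970 ≡ −1, so 2655 is not a witness.
No listed base is a witness for 2971.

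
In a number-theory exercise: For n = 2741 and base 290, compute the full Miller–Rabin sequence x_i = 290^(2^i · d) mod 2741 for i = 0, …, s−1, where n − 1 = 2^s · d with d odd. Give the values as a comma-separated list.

1, 1

n − 1 = 2740 = 2^2 · 685, so s = 2 and d = 685.
x_0 = 290^685 mod 2741 = 1.
x_1 = 1^2 mod 2741 = 1.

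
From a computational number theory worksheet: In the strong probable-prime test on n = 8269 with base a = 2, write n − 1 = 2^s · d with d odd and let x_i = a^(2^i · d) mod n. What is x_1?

8268

n − 1 = 8268 = 2^2 · 2067, so s = 2 and d = 2067.
x_0 = 2^2067 mod 8269 = 643.
x_1 = 643^2 mod 8269 = 8268.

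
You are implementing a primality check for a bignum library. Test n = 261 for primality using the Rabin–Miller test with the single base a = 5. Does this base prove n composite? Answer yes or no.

yes

n − 1 = 260 = 2^2 · 65, so s = 2 and d = 65.
x_0 = 5^65 mod 261 = 236.
x_0 is neither 1 nor 260, so continue squaring.
x_1 = 236^2 mod 261 = 103.
Reached i = s−1 = 1 without hitting −1: 5 is a Miller–Rabin witness and 261 is composite.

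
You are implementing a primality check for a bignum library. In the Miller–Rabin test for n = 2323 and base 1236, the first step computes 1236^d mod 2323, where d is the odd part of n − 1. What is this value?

n − 1 = 2322 = 2^1 · 1161, so s = 1 and d = 1161.
1236^1161 mod 2323 = 563.

563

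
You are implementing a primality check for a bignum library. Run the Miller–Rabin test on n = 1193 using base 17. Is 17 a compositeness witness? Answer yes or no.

n − 1 = 1192 = 2^3 · 149, so s = 3 and d = 149.
x_0 = 17^149 mod 1193 = 362.
x_0 is neither 1 nor 1192, so continue squaring.
x_1 = 362^2 mod 1193 = 1007.
x_2 = 1007^2 mod 1193 = 1192.
x_2 ≡ −1, so 17 is not a witness.

no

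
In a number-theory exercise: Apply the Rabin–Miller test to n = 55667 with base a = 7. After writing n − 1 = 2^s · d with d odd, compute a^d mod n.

1

n − 1 = 55666 = 2^1 · 27833, so s = 1 and d = 27833.
7^27833 mod 55667 = 1.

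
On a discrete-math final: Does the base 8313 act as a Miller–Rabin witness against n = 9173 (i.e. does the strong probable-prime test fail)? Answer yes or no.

no

n − 1 = 9172 = 2^2 · 2293, so s = 2 and d = 2293.
x_0 = 8313^2293 mod 9173 = 6659.
x_0 is neither 1 nor 9172, so continue squaring.
x_1 = 6659^2 mod 9173 = 9172.
x_1 ≡ −1, so 8313 is not a witness.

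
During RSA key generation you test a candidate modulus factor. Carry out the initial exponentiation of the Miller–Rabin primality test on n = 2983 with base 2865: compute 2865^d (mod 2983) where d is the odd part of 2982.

n − 1 = 2982 = 2^1 · 1491, so s = 1 and d = 1491.
2865^1491 mod 2983 = 2611.

2611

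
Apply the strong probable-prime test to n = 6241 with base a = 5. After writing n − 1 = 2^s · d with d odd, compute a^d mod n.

n − 1 = 6240 = 2^5 · 195, so s = 5 and d = 195.
Repeated squaring mod 6241: 5^1 ≡ 5, 5^2 ≡ 25, 5^4 ≡ 625, 5^8 ≡ 3683, 5^16 ≡ 2796, 5^32 ≡ 3884, 5^64 ≡ 959, 5^128 ≡ 2254.
195 = 128 + 64 + 2 + 1, so 5^195 ≡ 2254·959·25·5 ≡ 396 (mod 6241).

396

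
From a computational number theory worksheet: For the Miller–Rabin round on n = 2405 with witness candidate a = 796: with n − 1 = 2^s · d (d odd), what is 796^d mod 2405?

n − 1 = 2404 = 2^2 · 601, so s = 2 and d = 601.
Repeated squaring mod 2405: 796^1 ≡ 796, 796^2 ≡ 1101, 796^4 ≡ 81, 796^8 ≡ 1751, 796^16 ≡ 2031, 796^32 ≡ 386, 796^64 ≡ 2291, 796^128 ≡ 971, 796^256 ≡ 81, 796^512 ≡ 1751.
601 = 512 + 64 + 16 + 8 + 1, so 796^601 ≡ 1751·2291·2031·1751·796 ≡ 1641 (mod 2405).

1641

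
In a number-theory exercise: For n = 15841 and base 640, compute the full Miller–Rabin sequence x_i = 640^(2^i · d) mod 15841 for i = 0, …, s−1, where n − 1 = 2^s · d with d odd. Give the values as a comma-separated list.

3380, 3039, 218, 1, 1

n − 1 = 15840 = 2^5 · 495, so s = 5 and d = 495.
x_0 = 640^495 mod 15841 = 3380.
x_1 = 3380^2 mod 15841 = 3039.
x_2 = 3039^2 mod 15841 = 218.
x_3 = 218^2 mod 15841 = 1.
x_4 = 1^2 mod 15841 = 1.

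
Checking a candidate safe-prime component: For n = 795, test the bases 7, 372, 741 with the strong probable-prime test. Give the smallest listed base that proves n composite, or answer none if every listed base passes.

n − 1 = 794 = 2^1 · 397, so s = 1 and d = 397.
Base 7: x_0 = 7^397 mod 795 = 82. x_0 ∉ {1, 794} and s = 1, so 7 is a Miller–Rabin witness and 795 is composite.
Base 372: x_0 = 372^397 mod 795 = 372. x_0 ∉ {1, 794} and s = 1, so 372 is a Miller–Rabin witness and 795 is composite.
Base 741: x_0 = 741^397 mod 795 = 741. x_0 ∉ {1, 794} and s = 1, so 741 is a Miller–Rabin witness and 795 is composite.
The smallest witness among the given bases is 7.

7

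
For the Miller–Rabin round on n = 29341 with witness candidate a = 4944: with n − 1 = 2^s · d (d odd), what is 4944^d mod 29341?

1585

n − 1 = 29340 = 2^2 · 7335, so s = 2 and d = 7335.
Repeated squaring mod 29341: 4944^1 ≡ 4944, 4944^2 ≡ 2083, 4944^4 ≡ 25762, 4944^8 ≡ 16565, 4944^16 ≡ 2193, 4944^32 ≡ 26666, 4944^64 ≡ 25762, 4944^128 ≡ 16565, 4944^256 ≡ 2193, 4944^512 ≡ 26666, 4944^1024 ≡ 25762, 4944^2048 ≡ 16565, 4944^4096 ≡ 2193.
7335 = 4096 + 2048 + 1024 + 128 + 32 + 4 + 2 + 1, so 4944^7335 ≡ 2193·16565·25762·16565·26666·25762·2083·4944 ≡ 1585 (mod 29341).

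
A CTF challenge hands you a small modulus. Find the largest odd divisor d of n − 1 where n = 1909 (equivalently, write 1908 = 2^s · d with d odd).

477

Halving: 1908 → 954 → 477; 477 is odd.
So 1908 = 2^2 · 477.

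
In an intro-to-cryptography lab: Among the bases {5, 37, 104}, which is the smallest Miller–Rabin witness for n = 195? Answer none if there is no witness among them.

5

n − 1 = 194 = 2^1 · 97, so s = 1 and d = 97.
Base 5: x_0 = 5^97 mod 195 = 5. x_0 ∉ {1, 194} and s = 1, so 5 is a Miller–Rabin witness and 195 is composite.
Base 37: x_0 = 37^97 mod 195 = 37. x_0 ∉ {1, 194} and s = 1, so 37 is a Miller–Rabin witness and 195 is composite.
Base 104: x_0 = 104^97 mod 195 = 104. x_0 ∉ {1, 194} and s = 1, so 104 is a Miller–Rabin witness and 195 is composite.
The smallest witness among the given bases is 5.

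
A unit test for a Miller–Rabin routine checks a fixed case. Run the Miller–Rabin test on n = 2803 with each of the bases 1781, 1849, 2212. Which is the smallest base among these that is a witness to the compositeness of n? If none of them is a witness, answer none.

n − 1 = 2802 = 2^1 · 1401, so s = 1 and d = 1401.
Base 1781: x_0 = 1781^1401 mod 2803 = 2802. x_0 = 2802 ≡ −1, so 1781 is not a witness.
Base 1849: x_0 = 1849^1401 mod 2803 = 1. x_0 = 1, so 1849 is not a witness.
Base 2212: x_0 = 2212^1401 mod 2803 = 2802. x_0 = 2802 ≡ −1, so 2212 is not a witness.
No listed base is a witness for 2803.

none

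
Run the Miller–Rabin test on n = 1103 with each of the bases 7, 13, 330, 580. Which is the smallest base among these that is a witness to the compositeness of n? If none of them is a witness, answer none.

none

n − 1 = 1102 = 2^1 · 551, so s = 1 and d = 551.
Base 7: x_0 = 7^551 mod 1103 = 1102. x_0 = 1102 ≡ −1, so 7 is not a witness.
Base 13: x_0 = 13^551 mod 1103 = 1102. x_0 = 1102 ≡ −1, so 13 is not a witness.
Base 330: x_0 = 330^551 mod 1103 = 1. x_0 = 1, so 330 is not a witness.
Base 580: x_0 = 580^551 mod 1103 = 1102. x_0 = 1102 ≡ −1, so 580 is not a witness.
No listed base is a witness for 1103.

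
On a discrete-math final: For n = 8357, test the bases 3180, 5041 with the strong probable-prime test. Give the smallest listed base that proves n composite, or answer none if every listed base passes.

n − 1 = 8356 = 2^2 · 2089, so s = 2 and d = 2089.
Base 3180: x_0 = 3180^2089 mod 8357 = 1319. x_0 is neither 1 nor 8356, so continue squaring. x_1 = 1319^2 mod 8357 = 1505. Reached i = s−1 = 1 without hitting −1: 3180 is a Miller–Rabin witness and 8357 is composite.
Base 5041: x_0 = 5041^2089 mod 8357 = 6694. x_0 is neither 1 nor 8356, so continue squaring. x_1 = 6694^2 mod 8357 = 7759. Reached i = s−1 = 1 without hitting −1: 5041 is a Miller–Rabin witness and 8357 is composite.
The smallest witness among the given bases is 3180.

3180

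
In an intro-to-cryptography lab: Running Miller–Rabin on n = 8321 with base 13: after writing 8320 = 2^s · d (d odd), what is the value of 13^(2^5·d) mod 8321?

n − 1 = 8320 = 2^7 · 65, so s = 7 and d = 65.
x_0 = 13^65 mod 8321 = 3128.
x_1 = 3128^2 mod 8321 = 7209.
x_2 = 7209^2 mod 8321 = 5036.
x_3 = 5036^2 mod 8321 = 7209.
x_4 = 7209^2 mod 8321 = 5036.
x_5 = 5036^2 mod 8321 = 7209.

7209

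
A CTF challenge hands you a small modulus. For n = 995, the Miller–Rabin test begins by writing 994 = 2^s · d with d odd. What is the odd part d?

Halving: 994 → 497; 497 is odd.
So 994 = 2^1 · 497.

497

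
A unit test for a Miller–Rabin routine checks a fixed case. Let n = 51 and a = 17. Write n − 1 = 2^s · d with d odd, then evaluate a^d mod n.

17

n − 1 = 50 = 2^1 · 25, so s = 1 and d = 25.
17^25 mod 51 = 17.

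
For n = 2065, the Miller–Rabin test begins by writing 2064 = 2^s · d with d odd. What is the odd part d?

129

Halving: 2064 → 1032 → 516 → 258 → 129; 129 is odd.
So 2064 = 2^4 · 129.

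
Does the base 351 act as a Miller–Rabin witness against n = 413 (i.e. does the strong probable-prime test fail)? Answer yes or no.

yes

n − 1 = 412 = 2^2 · 103, so s = 2 and d = 103.
x_0 = 351^103 mod 413 = 92.
x_0 is neither 1 nor 412, so continue squaring.
x_1 = 92^2 mod 413 = 204.
Reached i = s−1 = 1 without hitting −1: 351 is a Miller–Rabin witness and 413 is composite.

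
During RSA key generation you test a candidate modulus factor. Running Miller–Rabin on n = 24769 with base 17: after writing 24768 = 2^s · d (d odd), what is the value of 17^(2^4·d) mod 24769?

n − 1 = 24768 = 2^6 · 387, so s = 6 and d = 387.
x_0 = 17^387 mod 24769 = 10693.
x_1 = 10693^2 mod 24769 = 6545.
x_2 = 6545^2 mod 24769 = 11424.
x_3 = 11424^2 mod 24769 = 24684.
x_4 = 24684^2 mod 24769 = 7225.

7225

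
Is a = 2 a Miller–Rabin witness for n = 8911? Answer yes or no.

n − 1 = 8910 = 2^1 · 4455, so s = 1 and d = 4455.
By repeated squaring, 2^4455 ≡ 6364 (mod 8911).
x_0 = 2^4455 mod 8911 = 6364.
x_0 ∉ {1, 8910} and s = 1, so 2 is a Miller–Rabin witness and 8911 is composite.

yes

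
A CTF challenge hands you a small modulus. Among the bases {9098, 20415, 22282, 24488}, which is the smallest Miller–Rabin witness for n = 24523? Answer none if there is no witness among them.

n − 1 = 24522 = 2^1 · 12261, so s = 1 and d = 12261.
Base 9098: x_0 = 9098^12261 mod 24523 = 19405. x_0 ∉ {1, 24522} and s = 1, so 9098 is a Miller–Rabin witness and 24523 is composite.
Base 20415: x_0 = 20415^12261 mod 24523 = 17355. x_0 ∉ {1, 24522} and s = 1, so 20415 is a Miller–Rabin witness and 24523 is composite.
Base 22282: x_0 = 22282^12261 mod 24523 = 19980. x_0 ∉ {1, 24522} and s = 1, so 22282 is a Miller–Rabin witness and 24523 is composite.
Base 24488: x_0 = 24488^12261 mod 24523 = 12786. x_0 ∉ {1, 24522} and s = 1, so 24488 is a Miller–Rabin witness and 24523 is composite.
The smallest witness among the given bases is 9098.

9098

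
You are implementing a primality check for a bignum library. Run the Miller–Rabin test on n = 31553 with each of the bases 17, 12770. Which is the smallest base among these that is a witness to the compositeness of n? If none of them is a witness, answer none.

17

n − 1 = 31552 = 2^6 · 493, so s = 6 and d = 493.
Base 17: x_0 = 17^493 mod 31553 = 24653. x_0 is neither 1 nor 31552, so continue squaring. x_1 = 24653^2 mod 31553 = 28076. x_2 = 28076^2 mod 31553 = 4730. x_3 = 4730^2 mod 31553 = 1823. x_4 = 1823^2 mod 31553 = 10264. x_5 = 10264^2 mod 31553 = 25782. Reached i = s−1 = 5 without hitting −1: 17 is a Miller–Rabin witness and 31553 is composite.
Base 12770: x_0 = 12770^493 mod 31553 = 20159. x_0 is neither 1 nor 31552, so continue squaring. x_1 = 20159^2 mod 31553 = 14194. x_2 = 14194^2 mod 31553 = 3731. x_3 = 3731^2 mod 31553 = 5488. x_4 = 5488^2 mod 31553 = 16582. x_5 = 16582^2 mod 31553 = 9882. Reached i = s−1 = 5 without hitting −1: 12770 is a Miller–Rabin witness and 31553 is composite.
The smallest witness among the given bases is 17.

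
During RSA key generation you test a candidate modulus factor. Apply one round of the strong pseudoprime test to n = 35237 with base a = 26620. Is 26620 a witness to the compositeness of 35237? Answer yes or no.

yes

n − 1 = 35236 = 2^2 · 8809, so s = 2 and d = 8809.
Repeated squaring mod 35237: 26620^1 ≡ 26620, 26620^2 ≡ 8330, 26620^4 ≡ 7247, 26620^8 ≡ 15879, 26620^16 ≡ 21906, 26620^32 ≡ 15370, 26620^64 ≡ 8052, 26620^128 ≡ 33861, 26620^256 ≡ 25815, 26620^512 ≡ 12081, 26620^1024 ≡ 34144, 26620^2048 ≡ 31828, 26620^4096 ≡ 28308, 26620^8192 ≡ 18247.
8809 = 8192 + 512 + 64 + 32 + 8 + 1, so 26620^8809 ≡ 18247·12081·8052·15370·15879·26620 ≡ 9463 (mod 35237).
x_0 = 26620^8809 mod 35237 = 9463.
x_0 is neither 1 nor 35236, so continue squaring.
x_1 = 9463^2 mod 35237 = 11152.
Reached i = s−1 = 1 without hitting −1: 26620 is a Miller–Rabin witness and 35237 is composite.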